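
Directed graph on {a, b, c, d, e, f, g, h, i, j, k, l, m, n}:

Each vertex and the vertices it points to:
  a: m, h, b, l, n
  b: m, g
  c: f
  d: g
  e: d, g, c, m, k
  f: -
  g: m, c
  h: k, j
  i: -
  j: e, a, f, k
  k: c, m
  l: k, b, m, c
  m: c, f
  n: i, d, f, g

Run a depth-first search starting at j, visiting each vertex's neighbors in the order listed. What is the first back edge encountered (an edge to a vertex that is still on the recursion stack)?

DFS from j (visiting each vertex's neighbors in the order listed); mark gray on enter, black on exit:
j gray
  e gray
    d gray
      g gray
        m gray
          c gray
            f gray
            f black
          c black
          m→f: f black — skip
        m black
        g→c: c black — skip
      g black
    d black
    e→g: g black — skip
    e→c: c black — skip
    e→m: m black — skip
    k gray
      k→c: c black — skip
      k→m: m black — skip
    k black
  e black
  a gray
    a→m: m black — skip
    h gray
      h→k: k black — skip
      h→j: j is gray → back edge
First back edge: h → j.

h->j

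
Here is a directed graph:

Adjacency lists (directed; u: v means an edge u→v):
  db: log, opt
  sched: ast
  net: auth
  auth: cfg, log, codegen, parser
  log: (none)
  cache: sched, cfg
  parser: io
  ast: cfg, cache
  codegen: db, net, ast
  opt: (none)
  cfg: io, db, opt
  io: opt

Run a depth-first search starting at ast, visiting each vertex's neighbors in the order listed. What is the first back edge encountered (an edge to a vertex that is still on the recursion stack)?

DFS from ast (visiting each vertex's neighbors in the order listed); mark gray on enter, black on exit:
ast gray
  cfg gray
    io gray
      opt gray
      opt black
    io black
    db gray
      log gray
      log black
      db→opt: opt black — skip
    db black
    cfg→opt: opt black — skip
  cfg black
  cache gray
    sched gray
      sched→ast: ast is gray → back edge
First back edge: sched → ast.

sched→ast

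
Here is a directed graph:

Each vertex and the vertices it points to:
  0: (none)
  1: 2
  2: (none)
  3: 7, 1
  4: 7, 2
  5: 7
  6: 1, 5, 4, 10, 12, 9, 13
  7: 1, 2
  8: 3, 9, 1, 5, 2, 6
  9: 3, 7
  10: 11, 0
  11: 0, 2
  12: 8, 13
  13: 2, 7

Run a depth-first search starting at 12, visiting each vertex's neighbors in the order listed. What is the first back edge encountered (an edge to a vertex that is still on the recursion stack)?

6→12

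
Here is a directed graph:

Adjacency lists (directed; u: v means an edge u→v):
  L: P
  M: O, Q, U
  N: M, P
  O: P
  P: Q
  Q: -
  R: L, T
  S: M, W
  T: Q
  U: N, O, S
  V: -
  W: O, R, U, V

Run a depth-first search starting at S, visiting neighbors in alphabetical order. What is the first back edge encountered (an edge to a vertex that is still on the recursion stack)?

DFS from S (visiting neighbors in alphabetical order); mark gray on enter, black on exit:
S gray
  M gray
    O gray
      P gray
        Q gray
        Q black
      P black
    O black
    M→Q: Q black — skip
    U gray
      N gray
        N→M: M is gray → back edge
First back edge: N → M.

N->M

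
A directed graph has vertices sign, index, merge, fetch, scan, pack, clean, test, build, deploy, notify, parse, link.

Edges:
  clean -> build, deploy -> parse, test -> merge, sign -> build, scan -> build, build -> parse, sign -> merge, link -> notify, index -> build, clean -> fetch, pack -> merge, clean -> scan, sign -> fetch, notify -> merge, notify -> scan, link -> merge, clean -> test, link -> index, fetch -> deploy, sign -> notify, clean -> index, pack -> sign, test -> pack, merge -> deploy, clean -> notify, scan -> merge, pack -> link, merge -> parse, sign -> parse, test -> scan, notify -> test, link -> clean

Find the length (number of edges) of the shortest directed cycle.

4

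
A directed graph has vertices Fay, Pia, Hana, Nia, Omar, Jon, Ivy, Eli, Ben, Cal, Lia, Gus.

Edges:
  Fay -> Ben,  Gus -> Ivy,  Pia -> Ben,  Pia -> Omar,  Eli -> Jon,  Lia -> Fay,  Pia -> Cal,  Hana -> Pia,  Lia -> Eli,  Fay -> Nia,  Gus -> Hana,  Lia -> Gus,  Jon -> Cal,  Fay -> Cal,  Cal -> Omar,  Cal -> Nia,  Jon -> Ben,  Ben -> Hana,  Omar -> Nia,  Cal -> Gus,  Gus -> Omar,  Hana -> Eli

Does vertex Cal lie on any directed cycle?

Yes

Cal is on a cycle iff Cal can reach itself via ≥1 edge.
Cal → Gus → Hana → Pia → Cal — yes.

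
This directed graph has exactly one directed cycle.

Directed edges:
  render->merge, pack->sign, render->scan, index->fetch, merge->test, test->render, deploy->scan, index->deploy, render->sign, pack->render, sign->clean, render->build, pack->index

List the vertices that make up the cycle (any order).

test, merge, render

DFS with gray/black marking from render:
render gray
  sign gray
    clean gray
    clean black
  sign black
  build gray
  build black
  merge gray
    test gray
      test→render: render is gray → back edge
Back edge closes the cycle render → merge → test → render; its vertices are {test, merge, render}.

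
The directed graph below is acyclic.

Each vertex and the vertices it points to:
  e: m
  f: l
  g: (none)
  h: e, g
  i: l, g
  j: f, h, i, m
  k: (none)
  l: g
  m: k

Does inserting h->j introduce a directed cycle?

Yes

Adding h→j creates a cycle iff j can already reach h.
Path from j: j → h.
So j → … → h → j is a cycle.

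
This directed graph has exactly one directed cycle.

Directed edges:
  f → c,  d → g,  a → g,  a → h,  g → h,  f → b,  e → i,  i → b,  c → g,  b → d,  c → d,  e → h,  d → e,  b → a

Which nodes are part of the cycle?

DFS with gray/black marking from b:
b gray
  a gray
    g gray
      h gray
      h black
    g black
    a→h: h black — skip
  a black
  d gray
    d→g: g black — skip
    e gray
      e→h: h black — skip
      i gray
        i→b: b is gray → back edge
Back edge closes the cycle b → d → e → i → b; its vertices are {b, d, e, i}.

b, d, e, i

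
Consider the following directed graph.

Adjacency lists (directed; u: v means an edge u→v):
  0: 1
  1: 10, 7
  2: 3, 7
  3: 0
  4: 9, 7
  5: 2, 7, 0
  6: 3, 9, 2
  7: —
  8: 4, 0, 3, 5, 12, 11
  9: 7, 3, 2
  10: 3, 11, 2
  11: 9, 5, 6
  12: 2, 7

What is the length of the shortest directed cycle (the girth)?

4

For each vertex v, BFS finds the shortest path from v back to v.
The shortest such closed walk is 0 → 1 → 10 → 3 → 0, length 4.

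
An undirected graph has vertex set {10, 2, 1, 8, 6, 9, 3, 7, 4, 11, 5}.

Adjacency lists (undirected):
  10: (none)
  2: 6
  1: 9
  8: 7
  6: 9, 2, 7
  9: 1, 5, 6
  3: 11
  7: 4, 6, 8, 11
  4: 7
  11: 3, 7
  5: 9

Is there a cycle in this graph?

DFS, tracking each vertex's parent; an edge to a visited non-parent vertex closes a cycle.
Start from 4:
visit 4 (parent –)
  visit 7 (parent 4)
    7–4: parent, skip
    visit 6 (parent 7)
      visit 9 (parent 6)
        visit 1 (parent 9)
          1–9: parent, skip
        visit 5 (parent 9)
          5–9: parent, skip
        9–6: parent, skip
      visit 2 (parent 6)
        2–6: parent, skip
      6–7: parent, skip
    visit 8 (parent 7)
      8–7: parent, skip
    visit 11 (parent 7)
      visit 3 (parent 11)
        3–11: parent, skip
      11–7: parent, skip
visit 10 (parent –)
No non-parent visited neighbor found — the graph is a forest.

No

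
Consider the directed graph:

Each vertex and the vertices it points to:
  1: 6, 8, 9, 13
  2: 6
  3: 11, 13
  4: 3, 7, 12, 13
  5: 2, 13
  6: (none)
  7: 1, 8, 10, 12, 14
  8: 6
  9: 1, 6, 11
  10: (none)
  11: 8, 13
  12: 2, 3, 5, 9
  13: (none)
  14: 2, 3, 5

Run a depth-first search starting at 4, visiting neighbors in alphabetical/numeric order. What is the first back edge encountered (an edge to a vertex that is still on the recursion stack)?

9->1

DFS from 4 (visiting neighbors in alphabetical/numeric order); mark gray on enter, black on exit:
4 gray
  3 gray
    11 gray
      8 gray
        6 gray
        6 black
      8 black
      13 gray
      13 black
    11 black
    3→13: 13 black — skip
  3 black
  7 gray
    1 gray
      1→6: 6 black — skip
      1→8: 8 black — skip
      9 gray
        9→1: 1 is gray → back edge
First back edge: 9 → 1.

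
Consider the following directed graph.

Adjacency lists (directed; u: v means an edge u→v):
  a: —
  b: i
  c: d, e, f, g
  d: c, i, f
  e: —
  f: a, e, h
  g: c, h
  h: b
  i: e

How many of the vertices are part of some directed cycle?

3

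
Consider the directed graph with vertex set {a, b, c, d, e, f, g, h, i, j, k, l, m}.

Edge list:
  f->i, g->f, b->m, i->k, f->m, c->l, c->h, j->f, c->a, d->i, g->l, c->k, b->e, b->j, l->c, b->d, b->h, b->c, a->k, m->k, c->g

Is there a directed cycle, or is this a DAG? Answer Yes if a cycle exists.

DFS with white/gray/black marking, starting from m:
m gray
  k gray
  k black
m black
a gray
  a→k: k black — skip
a black
b gray
  d gray
    i gray
      i→k: k black — skip
    i black
  d black
  h gray
  h black
  e gray
  e black
  c gray
    c→k: k black — skip
    l gray
      l→c: c is gray → back edge
Back edge found, so a cycle exists: c → l → c.

Yes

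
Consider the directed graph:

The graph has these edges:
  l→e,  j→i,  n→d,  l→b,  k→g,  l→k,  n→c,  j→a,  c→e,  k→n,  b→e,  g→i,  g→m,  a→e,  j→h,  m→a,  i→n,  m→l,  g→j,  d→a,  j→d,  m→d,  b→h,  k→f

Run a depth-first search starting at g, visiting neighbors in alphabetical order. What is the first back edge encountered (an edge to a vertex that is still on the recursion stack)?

DFS from g (visiting neighbors in alphabetical order); mark gray on enter, black on exit:
g gray
  i gray
    n gray
      c gray
        e gray
        e black
      c black
      d gray
        a gray
          a→e: e black — skip
        a black
      d black
    n black
  i black
  j gray
    j→a: a black — skip
    j→d: d black — skip
    h gray
    h black
    j→i: i black — skip
  j black
  m gray
    m→a: a black — skip
    m→d: d black — skip
    l gray
      b gray
        b→e: e black — skip
        b→h: h black — skip
      b black
      l→e: e black — skip
      k gray
        f gray
        f black
        k→g: g is gray → back edge
First back edge: k → g.

k->g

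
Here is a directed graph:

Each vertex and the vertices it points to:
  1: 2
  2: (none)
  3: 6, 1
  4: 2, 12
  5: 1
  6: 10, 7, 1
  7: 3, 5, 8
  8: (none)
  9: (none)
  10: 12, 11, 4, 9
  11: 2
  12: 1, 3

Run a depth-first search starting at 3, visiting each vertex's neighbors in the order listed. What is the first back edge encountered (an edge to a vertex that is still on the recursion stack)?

DFS from 3 (visiting each vertex's neighbors in the order listed); mark gray on enter, black on exit:
3 gray
  6 gray
    10 gray
      12 gray
        1 gray
          2 gray
          2 black
        1 black
        12→3: 3 is gray → back edge
First back edge: 12 → 3.

12→3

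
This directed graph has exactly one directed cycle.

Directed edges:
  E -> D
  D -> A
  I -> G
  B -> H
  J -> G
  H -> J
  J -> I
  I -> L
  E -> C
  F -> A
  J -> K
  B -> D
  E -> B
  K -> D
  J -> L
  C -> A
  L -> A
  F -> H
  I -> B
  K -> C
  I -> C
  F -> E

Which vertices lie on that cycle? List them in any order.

B, H, I, J

DFS with gray/black marking from H:
H gray
  J gray
    I gray
      L gray
        A gray
        A black
      L black
      C gray
        C→A: A black — skip
      C black
      G gray
      G black
      B gray
        D gray
          D→A: A black — skip
        D black
        B→H: H is gray → back edge
Back edge closes the cycle H → J → I → B → H; its vertices are {B, H, I, J}.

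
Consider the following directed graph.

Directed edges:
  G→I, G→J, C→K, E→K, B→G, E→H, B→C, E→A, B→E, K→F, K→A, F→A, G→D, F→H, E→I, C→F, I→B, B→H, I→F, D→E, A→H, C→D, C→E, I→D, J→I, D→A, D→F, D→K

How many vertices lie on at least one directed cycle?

7

A vertex is on a directed cycle iff it belongs to a strongly connected component of size ≥ 2 (or has a self-loop).
The vertices on cycles are {B, C, D, E, G, I, J} — 7 in total.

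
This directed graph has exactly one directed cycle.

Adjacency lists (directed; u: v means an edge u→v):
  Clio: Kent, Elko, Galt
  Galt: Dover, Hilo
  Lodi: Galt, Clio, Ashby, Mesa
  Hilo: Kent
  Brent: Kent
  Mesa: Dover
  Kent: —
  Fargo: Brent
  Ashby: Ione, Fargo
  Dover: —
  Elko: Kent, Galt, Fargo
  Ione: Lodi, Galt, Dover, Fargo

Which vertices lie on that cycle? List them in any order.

DFS with gray/black marking from Lodi:
Lodi gray
  Galt gray
    Dover gray
    Dover black
    Hilo gray
      Kent gray
      Kent black
    Hilo black
  Galt black
  Clio gray
    Clio→Kent: Kent black — skip
    Elko gray
      Elko→Kent: Kent black — skip
      Elko→Galt: Galt black — skip
      Fargo gray
        Brent gray
          Brent→Kent: Kent black — skip
        Brent black
      Fargo black
    Elko black
    Clio→Galt: Galt black — skip
  Clio black
  Ashby gray
    Ione gray
      Ione→Lodi: Lodi is gray → back edge
Back edge closes the cycle Lodi → Ashby → Ione → Lodi; its vertices are {Ione, Lodi, Ashby}.

Ione, Lodi, Ashby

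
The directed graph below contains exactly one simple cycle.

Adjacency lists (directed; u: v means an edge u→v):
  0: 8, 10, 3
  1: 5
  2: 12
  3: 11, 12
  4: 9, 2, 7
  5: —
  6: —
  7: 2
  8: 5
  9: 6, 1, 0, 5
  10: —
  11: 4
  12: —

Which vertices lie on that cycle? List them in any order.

DFS with gray/black marking from 11:
11 gray
  4 gray
    9 gray
      6 gray
      6 black
      1 gray
        5 gray
        5 black
      1 black
      0 gray
        8 gray
          8→5: 5 black — skip
        8 black
        10 gray
        10 black
        3 gray
          3→11: 11 is gray → back edge
Back edge closes the cycle 11 → 4 → 9 → 0 → 3 → 11; its vertices are {0, 3, 4, 9, 11}.

0, 3, 4, 9, 11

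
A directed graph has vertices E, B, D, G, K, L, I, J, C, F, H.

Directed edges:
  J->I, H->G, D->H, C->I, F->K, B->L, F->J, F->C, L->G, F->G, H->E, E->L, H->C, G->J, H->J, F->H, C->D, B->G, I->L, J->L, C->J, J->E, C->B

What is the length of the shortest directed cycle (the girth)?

3

For each vertex v, BFS finds the shortest path from v back to v.
The shortest such closed walk is H → C → D → H, length 3.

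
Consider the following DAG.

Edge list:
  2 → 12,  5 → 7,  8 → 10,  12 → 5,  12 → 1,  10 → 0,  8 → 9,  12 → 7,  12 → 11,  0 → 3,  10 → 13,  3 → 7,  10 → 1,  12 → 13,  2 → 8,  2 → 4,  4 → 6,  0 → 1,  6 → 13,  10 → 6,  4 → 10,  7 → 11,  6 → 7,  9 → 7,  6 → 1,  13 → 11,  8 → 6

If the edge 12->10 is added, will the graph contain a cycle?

Adding 12→10 creates a cycle iff 10 can already reach 12.
Explore from 10: no path reaches 12. The graph stays acyclic.

No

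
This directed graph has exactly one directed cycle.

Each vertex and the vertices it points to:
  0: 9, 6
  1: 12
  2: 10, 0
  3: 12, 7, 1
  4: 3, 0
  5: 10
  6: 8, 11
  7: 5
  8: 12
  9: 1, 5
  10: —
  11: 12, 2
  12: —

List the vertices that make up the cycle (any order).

DFS with gray/black marking from 0:
0 gray
  9 gray
    1 gray
      12 gray
      12 black
    1 black
    5 gray
      10 gray
      10 black
    5 black
  9 black
  6 gray
    8 gray
      8→12: 12 black — skip
    8 black
    11 gray
      11→12: 12 black — skip
      2 gray
        2→10: 10 black — skip
        2→0: 0 is gray → back edge
Back edge closes the cycle 0 → 6 → 11 → 2 → 0; its vertices are {0, 2, 6, 11}.

0, 2, 6, 11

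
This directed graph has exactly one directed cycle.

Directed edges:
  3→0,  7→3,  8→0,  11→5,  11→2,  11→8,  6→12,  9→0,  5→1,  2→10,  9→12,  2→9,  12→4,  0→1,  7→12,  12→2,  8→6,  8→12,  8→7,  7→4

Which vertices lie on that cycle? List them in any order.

2, 9, 12

DFS with gray/black marking from 2:
2 gray
  9 gray
    0 gray
      1 gray
      1 black
    0 black
    12 gray
      12→2: 2 is gray → back edge
Back edge closes the cycle 2 → 9 → 12 → 2; its vertices are {2, 9, 12}.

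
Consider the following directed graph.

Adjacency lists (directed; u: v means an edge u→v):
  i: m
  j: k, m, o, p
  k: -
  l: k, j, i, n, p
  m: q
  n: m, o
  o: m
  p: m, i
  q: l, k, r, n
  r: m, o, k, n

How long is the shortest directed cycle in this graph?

For each vertex v, BFS finds the shortest path from v back to v.
The shortest such closed walk is q → n → m → q, length 3.

3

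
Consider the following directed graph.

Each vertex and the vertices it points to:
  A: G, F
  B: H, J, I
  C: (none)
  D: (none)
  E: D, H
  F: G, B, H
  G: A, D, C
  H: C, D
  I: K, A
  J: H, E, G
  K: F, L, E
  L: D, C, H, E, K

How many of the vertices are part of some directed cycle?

A vertex is on a directed cycle iff it belongs to a strongly connected component of size ≥ 2 (or has a self-loop).
The vertices on cycles are {A, B, F, G, I, J, K, L} — 8 in total.

8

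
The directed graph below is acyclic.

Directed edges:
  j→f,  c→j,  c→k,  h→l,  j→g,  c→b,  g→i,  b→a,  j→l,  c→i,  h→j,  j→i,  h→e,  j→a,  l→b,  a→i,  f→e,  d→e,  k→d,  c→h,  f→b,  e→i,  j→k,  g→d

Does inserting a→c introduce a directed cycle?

Adding a→c creates a cycle iff c can already reach a.
Path from c: c → b → a.
So c → … → a → c is a cycle.

Yes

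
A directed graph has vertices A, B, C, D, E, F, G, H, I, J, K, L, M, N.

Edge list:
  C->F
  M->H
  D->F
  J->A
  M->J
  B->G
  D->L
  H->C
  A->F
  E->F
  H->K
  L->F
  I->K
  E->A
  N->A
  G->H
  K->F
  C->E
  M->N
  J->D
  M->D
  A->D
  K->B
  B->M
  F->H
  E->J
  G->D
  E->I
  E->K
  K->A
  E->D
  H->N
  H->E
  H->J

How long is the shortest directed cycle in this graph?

3

For each vertex v, BFS finds the shortest path from v back to v.
The shortest such closed walk is H → C → F → H, length 3.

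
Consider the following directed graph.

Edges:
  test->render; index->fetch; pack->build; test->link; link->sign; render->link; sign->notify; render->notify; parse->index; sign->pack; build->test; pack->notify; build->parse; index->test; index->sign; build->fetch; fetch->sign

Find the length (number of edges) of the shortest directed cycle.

4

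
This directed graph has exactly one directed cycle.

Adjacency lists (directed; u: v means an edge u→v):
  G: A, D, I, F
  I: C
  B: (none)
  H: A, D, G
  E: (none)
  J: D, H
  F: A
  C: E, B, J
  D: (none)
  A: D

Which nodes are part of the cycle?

DFS with gray/black marking from G:
G gray
  A gray
    D gray
    D black
  A black
  G→D: D black — skip
  I gray
    C gray
      E gray
      E black
      B gray
      B black
      J gray
        J→D: D black — skip
        H gray
          H→A: A black — skip
          H→D: D black — skip
          H→G: G is gray → back edge
Back edge closes the cycle G → I → C → J → H → G; its vertices are {C, G, H, I, J}.

C, G, H, I, J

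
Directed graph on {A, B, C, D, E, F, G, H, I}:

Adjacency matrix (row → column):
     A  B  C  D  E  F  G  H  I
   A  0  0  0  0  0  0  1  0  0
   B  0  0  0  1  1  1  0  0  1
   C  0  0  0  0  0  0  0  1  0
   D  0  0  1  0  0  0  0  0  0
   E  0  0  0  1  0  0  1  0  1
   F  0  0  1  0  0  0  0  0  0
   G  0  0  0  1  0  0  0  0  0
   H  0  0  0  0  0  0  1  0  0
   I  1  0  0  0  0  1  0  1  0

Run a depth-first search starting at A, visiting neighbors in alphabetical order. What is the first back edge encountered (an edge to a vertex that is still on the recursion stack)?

H->G

DFS from A (visiting neighbors in alphabetical order); mark gray on enter, black on exit:
A gray
  G gray
    D gray
      C gray
        H gray
          H→G: G is gray → back edge
First back edge: H → G.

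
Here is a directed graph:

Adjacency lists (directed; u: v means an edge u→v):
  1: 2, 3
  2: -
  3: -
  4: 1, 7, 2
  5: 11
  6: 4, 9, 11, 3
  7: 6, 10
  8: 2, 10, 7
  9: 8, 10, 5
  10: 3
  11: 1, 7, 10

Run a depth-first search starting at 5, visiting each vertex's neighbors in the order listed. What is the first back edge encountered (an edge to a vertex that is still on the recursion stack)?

DFS from 5 (visiting each vertex's neighbors in the order listed); mark gray on enter, black on exit:
5 gray
  11 gray
    1 gray
      2 gray
      2 black
      3 gray
      3 black
    1 black
    7 gray
      6 gray
        4 gray
          4→1: 1 black — skip
          4→7: 7 is gray → back edge
First back edge: 4 → 7.

4->7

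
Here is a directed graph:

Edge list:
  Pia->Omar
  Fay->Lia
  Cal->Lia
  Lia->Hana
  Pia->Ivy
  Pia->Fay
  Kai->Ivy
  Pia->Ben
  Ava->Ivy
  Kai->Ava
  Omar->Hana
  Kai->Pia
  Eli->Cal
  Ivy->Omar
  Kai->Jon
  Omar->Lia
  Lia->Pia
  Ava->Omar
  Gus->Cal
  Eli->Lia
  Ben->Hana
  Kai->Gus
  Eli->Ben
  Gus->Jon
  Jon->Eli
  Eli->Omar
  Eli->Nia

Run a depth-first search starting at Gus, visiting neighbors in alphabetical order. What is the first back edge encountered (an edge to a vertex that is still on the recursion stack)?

Fay->Lia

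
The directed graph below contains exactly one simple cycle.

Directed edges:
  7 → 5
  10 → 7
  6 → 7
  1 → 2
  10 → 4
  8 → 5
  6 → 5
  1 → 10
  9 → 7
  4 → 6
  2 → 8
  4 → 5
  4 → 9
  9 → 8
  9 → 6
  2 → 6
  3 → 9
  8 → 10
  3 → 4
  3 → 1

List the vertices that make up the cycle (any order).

DFS with gray/black marking from 4:
4 gray
  9 gray
    7 gray
      5 gray
      5 black
    7 black
    8 gray
      8→5: 5 black — skip
      10 gray
        10→7: 7 black — skip
        10→4: 4 is gray → back edge
Back edge closes the cycle 4 → 9 → 8 → 10 → 4; its vertices are {4, 8, 9, 10}.

4, 8, 9, 10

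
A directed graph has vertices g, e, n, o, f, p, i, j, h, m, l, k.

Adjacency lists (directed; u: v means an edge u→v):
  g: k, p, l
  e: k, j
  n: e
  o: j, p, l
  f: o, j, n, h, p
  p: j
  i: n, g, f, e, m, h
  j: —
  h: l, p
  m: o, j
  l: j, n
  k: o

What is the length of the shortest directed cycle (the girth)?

For each vertex v, BFS finds the shortest path from v back to v.
The shortest such closed walk is n → e → k → o → l → n, length 5.

5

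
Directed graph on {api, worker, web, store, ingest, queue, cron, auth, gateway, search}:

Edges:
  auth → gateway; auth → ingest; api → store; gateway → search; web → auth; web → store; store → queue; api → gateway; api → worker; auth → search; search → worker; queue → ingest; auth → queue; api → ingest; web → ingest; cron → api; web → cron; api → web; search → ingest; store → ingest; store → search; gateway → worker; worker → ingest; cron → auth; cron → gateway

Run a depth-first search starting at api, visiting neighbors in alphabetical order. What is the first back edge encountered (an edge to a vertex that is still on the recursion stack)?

cron→api

DFS from api (visiting neighbors in alphabetical order); mark gray on enter, black on exit:
api gray
  gateway gray
    search gray
      ingest gray
      ingest black
      worker gray
        worker→ingest: ingest black — skip
      worker black
    search black
    gateway→worker: worker black — skip
  gateway black
  api→ingest: ingest black — skip
  store gray
    store→ingest: ingest black — skip
    queue gray
      queue→ingest: ingest black — skip
    queue black
    store→search: search black — skip
  store black
  web gray
    auth gray
      auth→gateway: gateway black — skip
      auth→ingest: ingest black — skip
      auth→queue: queue black — skip
      auth→search: search black — skip
    auth black
    cron gray
      cron→api: api is gray → back edge
First back edge: cron → api.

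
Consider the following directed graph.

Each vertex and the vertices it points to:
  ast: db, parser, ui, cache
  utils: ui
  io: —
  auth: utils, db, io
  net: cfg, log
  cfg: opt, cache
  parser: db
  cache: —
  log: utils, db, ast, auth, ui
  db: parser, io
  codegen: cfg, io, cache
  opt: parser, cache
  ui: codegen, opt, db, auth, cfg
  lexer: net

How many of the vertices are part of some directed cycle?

A vertex is on a directed cycle iff it belongs to a strongly connected component of size ≥ 2 (or has a self-loop).
The vertices on cycles are {db, ui, auth, utils, parser} — 5 in total.

5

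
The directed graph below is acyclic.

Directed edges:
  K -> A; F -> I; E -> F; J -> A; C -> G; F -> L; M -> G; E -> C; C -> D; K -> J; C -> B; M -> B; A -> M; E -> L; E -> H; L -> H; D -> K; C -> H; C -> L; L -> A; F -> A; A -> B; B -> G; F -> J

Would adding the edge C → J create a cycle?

No

Adding C→J creates a cycle iff J can already reach C.
Explore from J: no path reaches C. The graph stays acyclic.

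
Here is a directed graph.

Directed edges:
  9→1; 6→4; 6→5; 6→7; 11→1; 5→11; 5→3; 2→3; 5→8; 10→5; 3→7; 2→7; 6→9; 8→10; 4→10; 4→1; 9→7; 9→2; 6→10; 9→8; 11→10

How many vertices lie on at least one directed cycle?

A vertex is on a directed cycle iff it belongs to a strongly connected component of size ≥ 2 (or has a self-loop).
The vertices on cycles are {5, 8, 10, 11} — 4 in total.

4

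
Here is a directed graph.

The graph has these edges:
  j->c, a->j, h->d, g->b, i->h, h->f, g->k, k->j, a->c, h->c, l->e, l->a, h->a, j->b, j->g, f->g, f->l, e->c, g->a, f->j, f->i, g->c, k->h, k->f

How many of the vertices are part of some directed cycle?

A vertex is on a directed cycle iff it belongs to a strongly connected component of size ≥ 2 (or has a self-loop).
The vertices on cycles are {a, f, g, h, i, j, k, l} — 8 in total.

8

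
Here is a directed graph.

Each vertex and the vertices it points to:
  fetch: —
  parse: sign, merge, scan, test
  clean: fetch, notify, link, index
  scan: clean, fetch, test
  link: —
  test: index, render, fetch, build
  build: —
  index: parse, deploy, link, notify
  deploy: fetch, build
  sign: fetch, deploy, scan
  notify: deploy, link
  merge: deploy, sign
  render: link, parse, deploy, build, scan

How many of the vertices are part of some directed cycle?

8

A vertex is on a directed cycle iff it belongs to a strongly connected component of size ≥ 2 (or has a self-loop).
The vertices on cycles are {scan, sign, test, clean, index, merge, parse, render} — 8 in total.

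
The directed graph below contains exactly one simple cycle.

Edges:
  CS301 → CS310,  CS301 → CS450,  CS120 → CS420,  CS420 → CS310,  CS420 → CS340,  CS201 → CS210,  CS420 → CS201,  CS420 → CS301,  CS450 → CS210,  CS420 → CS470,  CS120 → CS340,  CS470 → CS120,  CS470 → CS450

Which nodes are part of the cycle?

CS120, CS420, CS470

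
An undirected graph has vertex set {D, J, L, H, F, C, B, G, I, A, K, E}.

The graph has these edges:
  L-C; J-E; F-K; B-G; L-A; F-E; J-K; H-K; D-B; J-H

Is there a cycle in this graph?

Yes

DFS, tracking each vertex's parent; an edge to a visited non-parent vertex closes a cycle.
Start from A:
visit A (parent –)
  visit L (parent A)
    L–A: parent, skip
    visit C (parent L)
      C–L: parent, skip
visit D (parent –)
  visit B (parent D)
    B–D: parent, skip
    visit G (parent B)
      G–B: parent, skip
visit J (parent –)
  visit K (parent J)
    visit F (parent K)
      F–K: parent, skip
      visit E (parent F)
        E–F: parent, skip
        E–J: J visited and ≠ parent → cycle
Cycle: J – K – F – E – J.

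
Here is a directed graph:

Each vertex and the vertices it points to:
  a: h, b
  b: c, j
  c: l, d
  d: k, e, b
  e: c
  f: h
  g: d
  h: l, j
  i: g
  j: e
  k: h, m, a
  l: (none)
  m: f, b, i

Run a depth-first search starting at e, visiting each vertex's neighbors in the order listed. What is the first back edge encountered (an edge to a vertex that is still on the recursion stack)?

j->e

DFS from e (visiting each vertex's neighbors in the order listed); mark gray on enter, black on exit:
e gray
  c gray
    l gray
    l black
    d gray
      k gray
        h gray
          h→l: l black — skip
          j gray
            j→e: e is gray → back edge
First back edge: j → e.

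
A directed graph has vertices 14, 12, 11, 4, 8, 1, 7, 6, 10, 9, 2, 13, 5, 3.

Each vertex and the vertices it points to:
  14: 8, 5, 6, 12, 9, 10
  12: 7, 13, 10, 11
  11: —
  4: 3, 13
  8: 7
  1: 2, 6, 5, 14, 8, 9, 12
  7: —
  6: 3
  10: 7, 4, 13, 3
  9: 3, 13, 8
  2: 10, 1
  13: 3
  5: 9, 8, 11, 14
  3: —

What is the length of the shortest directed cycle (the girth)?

2

For each vertex v, BFS finds the shortest path from v back to v.
The shortest such closed walk is 2 → 1 → 2, length 2.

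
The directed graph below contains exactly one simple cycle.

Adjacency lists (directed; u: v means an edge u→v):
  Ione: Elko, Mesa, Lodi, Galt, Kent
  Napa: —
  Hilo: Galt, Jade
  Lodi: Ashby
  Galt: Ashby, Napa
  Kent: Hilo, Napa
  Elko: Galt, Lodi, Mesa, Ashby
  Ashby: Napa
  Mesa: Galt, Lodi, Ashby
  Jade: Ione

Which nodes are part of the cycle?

Hilo, Ione, Jade, Kent

DFS with gray/black marking from Hilo:
Hilo gray
  Galt gray
    Ashby gray
      Napa gray
      Napa black
    Ashby black
    Galt→Napa: Napa black — skip
  Galt black
  Jade gray
    Ione gray
      Elko gray
        Elko→Galt: Galt black — skip
        Lodi gray
          Lodi→Ashby: Ashby black — skip
        Lodi black
        Mesa gray
          Mesa→Galt: Galt black — skip
          Mesa→Lodi: Lodi black — skip
          Mesa→Ashby: Ashby black — skip
        Mesa black
        Elko→Ashby: Ashby black — skip
      Elko black
      Ione→Mesa: Mesa black — skip
      Ione→Lodi: Lodi black — skip
      Ione→Galt: Galt black — skip
      Kent gray
        Kent→Hilo: Hilo is gray → back edge
Back edge closes the cycle Hilo → Jade → Ione → Kent → Hilo; its vertices are {Hilo, Ione, Jade, Kent}.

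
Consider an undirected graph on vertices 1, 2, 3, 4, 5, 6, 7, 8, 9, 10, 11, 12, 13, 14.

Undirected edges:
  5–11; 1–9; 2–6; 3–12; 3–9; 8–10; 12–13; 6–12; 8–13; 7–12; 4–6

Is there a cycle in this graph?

DFS, tracking each vertex's parent; an edge to a visited non-parent vertex closes a cycle.
Start from 5:
visit 5 (parent –)
  visit 11 (parent 5)
    11–5: parent, skip
visit 1 (parent –)
  visit 9 (parent 1)
    9–1: parent, skip
    visit 3 (parent 9)
      3–9: parent, skip
      visit 12 (parent 3)
        visit 6 (parent 12)
          6–12: parent, skip
          visit 2 (parent 6)
            2–6: parent, skip
          visit 4 (parent 6)
            4–6: parent, skip
        visit 13 (parent 12)
          visit 8 (parent 13)
            8–13: parent, skip
            visit 10 (parent 8)
              10–8: parent, skip
          13–12: parent, skip
        visit 7 (parent 12)
          7–12: parent, skip
        12–3: parent, skip
visit 14 (parent –)
No non-parent visited neighbor found — the graph is a forest.

No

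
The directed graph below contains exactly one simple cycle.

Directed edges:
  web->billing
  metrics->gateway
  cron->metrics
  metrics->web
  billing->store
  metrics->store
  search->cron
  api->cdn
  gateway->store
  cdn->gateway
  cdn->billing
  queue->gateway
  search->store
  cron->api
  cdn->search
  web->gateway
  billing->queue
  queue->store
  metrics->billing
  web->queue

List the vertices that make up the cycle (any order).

DFS with gray/black marking from cron:
cron gray
  api gray
    cdn gray
      search gray
        store gray
        store black
        search→cron: cron is gray → back edge
Back edge closes the cycle cron → api → cdn → search → cron; its vertices are {api, cdn, cron, search}.

api, cdn, cron, search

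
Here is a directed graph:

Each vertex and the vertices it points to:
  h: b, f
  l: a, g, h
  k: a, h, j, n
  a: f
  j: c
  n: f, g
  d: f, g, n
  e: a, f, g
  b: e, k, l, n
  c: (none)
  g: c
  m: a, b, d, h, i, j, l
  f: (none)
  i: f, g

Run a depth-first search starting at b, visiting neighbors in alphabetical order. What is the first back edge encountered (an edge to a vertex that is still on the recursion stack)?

h->b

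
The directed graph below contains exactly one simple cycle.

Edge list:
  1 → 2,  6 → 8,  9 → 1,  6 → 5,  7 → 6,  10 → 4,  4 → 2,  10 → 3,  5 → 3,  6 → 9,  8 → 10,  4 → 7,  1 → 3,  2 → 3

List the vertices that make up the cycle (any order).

4, 6, 7, 8, 10

DFS with gray/black marking from 7:
7 gray
  6 gray
    9 gray
      1 gray
        2 gray
          3 gray
          3 black
        2 black
        1→3: 3 black — skip
      1 black
    9 black
    5 gray
      5→3: 3 black — skip
    5 black
    8 gray
      10 gray
        10→3: 3 black — skip
        4 gray
          4→2: 2 black — skip
          4→7: 7 is gray → back edge
Back edge closes the cycle 7 → 6 → 8 → 10 → 4 → 7; its vertices are {4, 6, 7, 8, 10}.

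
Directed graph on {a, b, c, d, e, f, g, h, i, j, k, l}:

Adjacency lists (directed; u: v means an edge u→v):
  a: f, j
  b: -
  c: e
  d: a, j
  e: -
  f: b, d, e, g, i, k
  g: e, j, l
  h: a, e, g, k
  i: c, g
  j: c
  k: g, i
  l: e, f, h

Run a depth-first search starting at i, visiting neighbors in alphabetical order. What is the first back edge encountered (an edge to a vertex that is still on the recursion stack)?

DFS from i (visiting neighbors in alphabetical order); mark gray on enter, black on exit:
i gray
  c gray
    e gray
    e black
  c black
  g gray
    g→e: e black — skip
    j gray
      j→c: c black — skip
    j black
    l gray
      l→e: e black — skip
      f gray
        b gray
        b black
        d gray
          a gray
            a→f: f is gray → back edge
First back edge: a → f.

a→f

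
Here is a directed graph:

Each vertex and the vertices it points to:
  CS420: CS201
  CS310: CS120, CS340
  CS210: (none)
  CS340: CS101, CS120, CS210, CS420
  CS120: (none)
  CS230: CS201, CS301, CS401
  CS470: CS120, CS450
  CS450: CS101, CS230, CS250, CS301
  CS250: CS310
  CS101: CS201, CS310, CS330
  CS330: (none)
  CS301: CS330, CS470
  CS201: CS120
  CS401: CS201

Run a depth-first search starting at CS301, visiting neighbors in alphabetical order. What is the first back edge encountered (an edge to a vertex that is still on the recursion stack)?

CS340->CS101

DFS from CS301 (visiting neighbors in alphabetical order); mark gray on enter, black on exit:
CS301 gray
  CS330 gray
  CS330 black
  CS470 gray
    CS120 gray
    CS120 black
    CS450 gray
      CS101 gray
        CS201 gray
          CS201→CS120: CS120 black — skip
        CS201 black
        CS310 gray
          CS310→CS120: CS120 black — skip
          CS340 gray
            CS340→CS101: CS101 is gray → back edge
First back edge: CS340 → CS101.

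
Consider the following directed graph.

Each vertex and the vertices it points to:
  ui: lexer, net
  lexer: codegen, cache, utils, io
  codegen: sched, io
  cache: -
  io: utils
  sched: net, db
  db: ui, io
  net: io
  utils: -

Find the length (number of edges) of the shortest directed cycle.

5

For each vertex v, BFS finds the shortest path from v back to v.
The shortest such closed walk is db → ui → lexer → codegen → sched → db, length 5.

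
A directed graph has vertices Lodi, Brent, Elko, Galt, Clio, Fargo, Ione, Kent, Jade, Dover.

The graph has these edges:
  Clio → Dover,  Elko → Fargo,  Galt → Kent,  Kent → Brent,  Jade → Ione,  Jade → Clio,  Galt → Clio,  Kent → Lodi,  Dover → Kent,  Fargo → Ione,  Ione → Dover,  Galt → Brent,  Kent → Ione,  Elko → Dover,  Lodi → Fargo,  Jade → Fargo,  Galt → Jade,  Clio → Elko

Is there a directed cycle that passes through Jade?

Jade lies on a cycle iff there is a path from Jade back to itself.
Exploring from Jade, it never reaches itself; equivalently, its strongly connected component is a singleton.

No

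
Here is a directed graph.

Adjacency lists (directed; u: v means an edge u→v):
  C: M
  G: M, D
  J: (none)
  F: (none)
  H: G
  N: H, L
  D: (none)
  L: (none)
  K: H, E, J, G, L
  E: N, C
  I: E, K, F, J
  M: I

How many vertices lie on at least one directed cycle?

A vertex is on a directed cycle iff it belongs to a strongly connected component of size ≥ 2 (or has a self-loop).
The vertices on cycles are {C, E, G, H, I, K, M, N} — 8 in total.

8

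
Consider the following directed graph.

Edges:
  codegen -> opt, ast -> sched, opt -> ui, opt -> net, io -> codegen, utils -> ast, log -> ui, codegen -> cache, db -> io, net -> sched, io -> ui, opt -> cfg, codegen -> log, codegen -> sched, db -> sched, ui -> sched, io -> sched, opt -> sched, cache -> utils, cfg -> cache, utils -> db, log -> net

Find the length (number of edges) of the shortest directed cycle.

5

For each vertex v, BFS finds the shortest path from v back to v.
The shortest such closed walk is codegen → cache → utils → db → io → codegen, length 5.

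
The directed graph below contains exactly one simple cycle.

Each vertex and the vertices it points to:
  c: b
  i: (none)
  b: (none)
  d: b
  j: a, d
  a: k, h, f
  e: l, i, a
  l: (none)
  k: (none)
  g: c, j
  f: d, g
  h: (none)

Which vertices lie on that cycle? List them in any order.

DFS with gray/black marking from a:
a gray
  k gray
  k black
  h gray
  h black
  f gray
    d gray
      b gray
      b black
    d black
    g gray
      c gray
        c→b: b black — skip
      c black
      j gray
        j→a: a is gray → back edge
Back edge closes the cycle a → f → g → j → a; its vertices are {a, f, g, j}.

a, f, g, j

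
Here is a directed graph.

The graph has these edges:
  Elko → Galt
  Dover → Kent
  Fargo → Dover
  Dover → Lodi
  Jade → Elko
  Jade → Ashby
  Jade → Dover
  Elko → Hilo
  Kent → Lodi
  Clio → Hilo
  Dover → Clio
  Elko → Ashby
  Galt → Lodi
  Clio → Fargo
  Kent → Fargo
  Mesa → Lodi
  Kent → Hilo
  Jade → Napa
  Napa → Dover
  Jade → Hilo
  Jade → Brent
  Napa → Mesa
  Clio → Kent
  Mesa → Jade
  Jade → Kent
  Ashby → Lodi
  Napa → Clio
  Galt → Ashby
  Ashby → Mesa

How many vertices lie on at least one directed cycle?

10

A vertex is on a directed cycle iff it belongs to a strongly connected component of size ≥ 2 (or has a self-loop).
The vertices on cycles are {Clio, Elko, Galt, Jade, Kent, Mesa, Napa, Ashby, Dover, Fargo} — 10 in total.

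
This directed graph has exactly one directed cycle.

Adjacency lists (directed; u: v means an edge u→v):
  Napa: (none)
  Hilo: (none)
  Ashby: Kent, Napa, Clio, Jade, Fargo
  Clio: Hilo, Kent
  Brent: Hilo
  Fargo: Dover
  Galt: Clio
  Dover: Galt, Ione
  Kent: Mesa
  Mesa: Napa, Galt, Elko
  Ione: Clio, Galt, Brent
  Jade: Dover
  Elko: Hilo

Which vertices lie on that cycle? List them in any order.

Clio, Galt, Kent, Mesa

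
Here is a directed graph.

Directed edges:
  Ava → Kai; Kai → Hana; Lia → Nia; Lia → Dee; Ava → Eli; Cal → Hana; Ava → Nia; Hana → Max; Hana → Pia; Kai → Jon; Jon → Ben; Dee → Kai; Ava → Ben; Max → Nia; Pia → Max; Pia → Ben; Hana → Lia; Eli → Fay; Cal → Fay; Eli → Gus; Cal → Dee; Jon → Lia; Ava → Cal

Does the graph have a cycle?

Yes

DFS with white/gray/black marking, starting from Ava:
Ava gray
  Cal gray
    Fay gray
    Fay black
    Hana gray
      Max gray
        Nia gray
        Nia black
      Max black
      Pia gray
        Pia→Max: Max black — skip
        Ben gray
        Ben black
      Pia black
      Lia gray
        Lia→Nia: Nia black — skip
        Dee gray
          Kai gray
            Jon gray
              Jon→Ben: Ben black — skip
              Jon→Lia: Lia is gray → back edge
Back edge found, so a cycle exists: Lia → Dee → Kai → Jon → Lia.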